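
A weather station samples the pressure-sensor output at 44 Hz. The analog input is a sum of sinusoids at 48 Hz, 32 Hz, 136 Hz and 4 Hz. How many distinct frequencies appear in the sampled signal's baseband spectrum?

fs/2 = 22 Hz.
48 Hz mod fs = 4 Hz.
4 Hz ≤ fs/2 = 22 Hz, appears at 4 Hz.
32 Hz > fs/2 = 22 Hz, folds to fs − 32 Hz = 12 Hz.
136 Hz mod fs = 4 Hz.
4 Hz ≤ fs/2 = 22 Hz, appears at 4 Hz.
4 Hz ≤ fs/2 = 22 Hz, passes unchanged.
Distinct values: {4 Hz, 12 Hz} → 2.

2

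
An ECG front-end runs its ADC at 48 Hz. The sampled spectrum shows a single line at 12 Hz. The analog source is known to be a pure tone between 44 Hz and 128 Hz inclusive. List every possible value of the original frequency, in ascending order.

60 Hz, 84 Hz, 108 Hz

Frequencies that alias to 12 Hz are k·fs ± 12 Hz for integer k ≥ 0.
k=0: 12 Hz.
k=1: 36 Hz, 60 Hz.
k=2: 84 Hz, 108 Hz.
k=3: 132 Hz, 156 Hz.
Within [44 Hz, 128 Hz]: 60 Hz, 84 Hz, 108 Hz.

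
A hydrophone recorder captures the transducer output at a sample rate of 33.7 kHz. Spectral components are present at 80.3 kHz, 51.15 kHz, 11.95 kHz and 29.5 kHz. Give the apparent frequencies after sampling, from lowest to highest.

fs/2 = 16.85 kHz.
80.3 kHz mod fs = 12.9 kHz.
12.9 kHz ≤ fs/2 = 16.85 kHz, appears at 12.9 kHz.
51.15 kHz mod fs = 17.45 kHz.
17.45 kHz > fs/2 = 16.85 kHz, folds to fs − 17.45 kHz = 16.25 kHz.
11.95 kHz ≤ fs/2 = 16.85 kHz, passes unchanged.
29.5 kHz > fs/2 = 16.85 kHz, folds to fs − 29.5 kHz = 4.2 kHz.
Distinct values: {4.2 kHz, 11.95 kHz, 12.9 kHz, 16.25 kHz}.

4.2 kHz, 11.95 kHz, 12.9 kHz, 16.25 kHz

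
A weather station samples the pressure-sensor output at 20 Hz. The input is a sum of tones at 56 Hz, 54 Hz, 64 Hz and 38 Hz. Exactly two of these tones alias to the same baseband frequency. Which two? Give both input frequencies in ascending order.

56 Hz, 64 Hz

fs/2 = 10 Hz.
56 Hz mod fs = 16 Hz.
16 Hz > fs/2 = 10 Hz, folds to fs − 16 Hz = 4 Hz.
54 Hz mod fs = 14 Hz.
14 Hz > fs/2 = 10 Hz, folds to fs − 14 Hz = 6 Hz.
64 Hz mod fs = 4 Hz.
4 Hz ≤ fs/2 = 10 Hz, appears at 4 Hz.
38 Hz mod fs = 18 Hz.
18 Hz > fs/2 = 10 Hz, folds to fs − 18 Hz = 2 Hz.
56 Hz and 64 Hz both map to 4 Hz.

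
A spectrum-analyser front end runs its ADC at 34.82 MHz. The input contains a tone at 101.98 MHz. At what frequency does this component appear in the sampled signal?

101.98 MHz mod fs = 32.34 MHz.
32.34 MHz > fs/2 = 17.41 MHz, folds to fs − 32.34 MHz = 2.48 MHz.

2.48 MHz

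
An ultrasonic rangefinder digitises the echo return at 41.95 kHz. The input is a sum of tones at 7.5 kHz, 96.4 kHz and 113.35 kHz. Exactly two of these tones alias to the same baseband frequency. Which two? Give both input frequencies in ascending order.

96.4 kHz, 113.35 kHz

fs/2 = 20.975 kHz.
7.5 kHz ≤ fs/2 = 20.975 kHz, passes unchanged.
96.4 kHz mod fs = 12.5 kHz.
12.5 kHz ≤ fs/2 = 20.975 kHz, appears at 12.5 kHz.
113.35 kHz mod fs = 29.45 kHz.
29.45 kHz > fs/2 = 20.975 kHz, folds to fs − 29.45 kHz = 12.5 kHz.
96.4 kHz and 113.35 kHz both map to 12.5 kHz.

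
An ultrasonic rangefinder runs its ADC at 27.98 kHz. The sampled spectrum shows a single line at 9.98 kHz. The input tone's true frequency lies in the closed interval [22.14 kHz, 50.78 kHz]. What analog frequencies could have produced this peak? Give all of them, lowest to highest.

Frequencies that alias to 9.98 kHz are k·fs ± 9.98 kHz for integer k ≥ 0.
k=0: 9.98 kHz.
k=1: 18 kHz, 37.96 kHz.
k=2: 45.98 kHz, 65.94 kHz.
k=3: 73.96 kHz, 93.92 kHz.
Within [22.14 kHz, 50.78 kHz]: 37.96 kHz, 45.98 kHz.

37.96 kHz, 45.98 kHz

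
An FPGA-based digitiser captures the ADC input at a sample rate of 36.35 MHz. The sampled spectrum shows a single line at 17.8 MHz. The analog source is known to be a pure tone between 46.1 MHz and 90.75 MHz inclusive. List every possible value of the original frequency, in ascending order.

54.15 MHz, 54.9 MHz, 90.5 MHz

Frequencies that alias to 17.8 MHz are k·fs ± 17.8 MHz for integer k ≥ 0.
k=0: 17.8 MHz.
k=1: 18.55 MHz, 54.15 MHz.
k=2: 54.9 MHz, 90.5 MHz.
k=3: 91.25 MHz, 126.85 MHz.
Within [46.1 MHz, 90.75 MHz]: 54.15 MHz, 54.9 MHz, 90.5 MHz.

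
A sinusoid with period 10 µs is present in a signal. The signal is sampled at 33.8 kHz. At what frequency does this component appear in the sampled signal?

1.4 kHz

T = 10 µs → f = 1/T = 100 kHz.
100 kHz mod fs = 32.4 kHz.
32.4 kHz > fs/2 = 16.9 kHz, folds to fs − 32.4 kHz = 1.4 kHz.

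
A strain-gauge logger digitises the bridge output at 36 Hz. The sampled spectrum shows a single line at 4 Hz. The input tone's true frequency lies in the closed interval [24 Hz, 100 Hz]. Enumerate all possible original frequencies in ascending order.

32 Hz, 40 Hz, 68 Hz, 76 Hz

Frequencies that alias to 4 Hz are k·fs ± 4 Hz for integer k ≥ 0.
k=0: 4 Hz.
k=1: 32 Hz, 40 Hz.
k=2: 68 Hz, 76 Hz.
k=3: 104 Hz, 112 Hz.
Within [24 Hz, 100 Hz]: 32 Hz, 40 Hz, 68 Hz, 76 Hz.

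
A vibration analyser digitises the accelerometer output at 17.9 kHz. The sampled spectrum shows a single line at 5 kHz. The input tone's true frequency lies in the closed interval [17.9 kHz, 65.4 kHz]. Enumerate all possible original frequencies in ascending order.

Frequencies that alias to 5 kHz are k·fs ± 5 kHz for integer k ≥ 0.
k=0: 5 kHz.
k=1: 12.9 kHz, 22.9 kHz.
k=2: 30.8 kHz, 40.8 kHz.
k=3: 48.7 kHz, 58.7 kHz.
k=4: 66.6 kHz, 76.6 kHz.
Within [17.9 kHz, 65.4 kHz]: 22.9 kHz, 30.8 kHz, 40.8 kHz, 48.7 kHz, 58.7 kHz.

22.9 kHz, 30.8 kHz, 40.8 kHz, 48.7 kHz, 58.7 kHz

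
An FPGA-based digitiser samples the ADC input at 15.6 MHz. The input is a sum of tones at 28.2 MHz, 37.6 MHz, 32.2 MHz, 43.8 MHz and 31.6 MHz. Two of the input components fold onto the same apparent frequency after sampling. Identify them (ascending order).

fs/2 = 7.8 MHz.
28.2 MHz mod fs = 12.6 MHz.
12.6 MHz > fs/2 = 7.8 MHz, folds to fs − 12.6 MHz = 3 MHz.
37.6 MHz mod fs = 6.4 MHz.
6.4 MHz ≤ fs/2 = 7.8 MHz, appears at 6.4 MHz.
32.2 MHz mod fs = 1 MHz.
1 MHz ≤ fs/2 = 7.8 MHz, appears at 1 MHz.
43.8 MHz mod fs = 12.6 MHz.
12.6 MHz > fs/2 = 7.8 MHz, folds to fs − 12.6 MHz = 3 MHz.
31.6 MHz mod fs = 0.4 MHz.
0.4 MHz ≤ fs/2 = 7.8 MHz, appears at 0.4 MHz.
28.2 MHz and 43.8 MHz both map to 3 MHz.

28.2 MHz, 43.8 MHz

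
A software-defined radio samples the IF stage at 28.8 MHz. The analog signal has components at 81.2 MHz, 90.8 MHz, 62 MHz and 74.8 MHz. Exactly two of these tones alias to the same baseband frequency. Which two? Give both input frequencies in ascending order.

62 MHz, 90.8 MHz

fs/2 = 14.4 MHz.
81.2 MHz mod fs = 23.6 MHz.
23.6 MHz > fs/2 = 14.4 MHz, folds to fs − 23.6 MHz = 5.2 MHz.
90.8 MHz mod fs = 4.4 MHz.
4.4 MHz ≤ fs/2 = 14.4 MHz, appears at 4.4 MHz.
62 MHz mod fs = 4.4 MHz.
4.4 MHz ≤ fs/2 = 14.4 MHz, appears at 4.4 MHz.
74.8 MHz mod fs = 17.2 MHz.
17.2 MHz > fs/2 = 14.4 MHz, folds to fs − 17.2 MHz = 11.6 MHz.
62 MHz and 90.8 MHz both map to 4.4 MHz.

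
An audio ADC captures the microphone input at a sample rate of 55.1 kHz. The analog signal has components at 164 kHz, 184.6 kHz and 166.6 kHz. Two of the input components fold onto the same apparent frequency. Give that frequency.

fs/2 = 27.55 kHz.
164 kHz mod fs = 53.8 kHz.
53.8 kHz > fs/2 = 27.55 kHz, folds to fs − 53.8 kHz = 1.3 kHz.
184.6 kHz mod fs = 19.3 kHz.
19.3 kHz ≤ fs/2 = 27.55 kHz, appears at 19.3 kHz.
166.6 kHz mod fs = 1.3 kHz.
1.3 kHz ≤ fs/2 = 27.55 kHz, appears at 1.3 kHz.
164 kHz and 166.6 kHz both map to 1.3 kHz.

1.3 kHz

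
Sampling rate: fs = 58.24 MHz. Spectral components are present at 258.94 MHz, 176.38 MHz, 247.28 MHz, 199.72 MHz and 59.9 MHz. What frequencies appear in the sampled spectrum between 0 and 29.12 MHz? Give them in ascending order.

fs/2 = 29.12 MHz.
258.94 MHz mod fs = 25.98 MHz.
25.98 MHz ≤ fs/2 = 29.12 MHz, appears at 25.98 MHz.
176.38 MHz mod fs = 1.66 MHz.
1.66 MHz ≤ fs/2 = 29.12 MHz, appears at 1.66 MHz.
247.28 MHz mod fs = 14.32 MHz.
14.32 MHz ≤ fs/2 = 29.12 MHz, appears at 14.32 MHz.
199.72 MHz mod fs = 25 MHz.
25 MHz ≤ fs/2 = 29.12 MHz, appears at 25 MHz.
59.9 MHz mod fs = 1.66 MHz.
1.66 MHz ≤ fs/2 = 29.12 MHz, appears at 1.66 MHz.
Distinct values: {1.66 MHz, 14.32 MHz, 25 MHz, 25.98 MHz}.

1.66 MHz, 14.32 MHz, 25 MHz, 25.98 MHz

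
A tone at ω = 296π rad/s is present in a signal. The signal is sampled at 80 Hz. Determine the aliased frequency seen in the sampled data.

12 Hz

ω = 296π rad/s → f = ω/(2π) = 148 Hz.
148 Hz mod fs = 68 Hz.
68 Hz > fs/2 = 40 Hz, folds to fs − 68 Hz = 12 Hz.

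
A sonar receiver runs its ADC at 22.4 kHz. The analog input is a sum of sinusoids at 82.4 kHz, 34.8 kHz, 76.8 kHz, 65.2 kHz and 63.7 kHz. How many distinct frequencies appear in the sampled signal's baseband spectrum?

fs/2 = 11.2 kHz.
82.4 kHz mod fs = 15.2 kHz.
15.2 kHz > fs/2 = 11.2 kHz, folds to fs − 15.2 kHz = 7.2 kHz.
34.8 kHz mod fs = 12.4 kHz.
12.4 kHz > fs/2 = 11.2 kHz, folds to fs − 12.4 kHz = 10 kHz.
76.8 kHz mod fs = 9.6 kHz.
9.6 kHz ≤ fs/2 = 11.2 kHz, appears at 9.6 kHz.
65.2 kHz mod fs = 20.4 kHz.
20.4 kHz > fs/2 = 11.2 kHz, folds to fs − 20.4 kHz = 2 kHz.
63.7 kHz mod fs = 18.9 kHz.
18.9 kHz > fs/2 = 11.2 kHz, folds to fs − 18.9 kHz = 3.5 kHz.
Distinct values: {2 kHz, 3.5 kHz, 7.2 kHz, 9.6 kHz, 10 kHz} → 5.

5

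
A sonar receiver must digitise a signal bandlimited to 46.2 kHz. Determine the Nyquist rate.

92.4 kHz

Nyquist rate = 2 × 46.2 kHz = 92.4 kHz.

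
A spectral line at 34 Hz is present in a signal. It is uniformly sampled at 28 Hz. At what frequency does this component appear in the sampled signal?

6 Hz

34 Hz mod fs = 6 Hz.
6 Hz ≤ fs/2 = 14 Hz, appears at 6 Hz.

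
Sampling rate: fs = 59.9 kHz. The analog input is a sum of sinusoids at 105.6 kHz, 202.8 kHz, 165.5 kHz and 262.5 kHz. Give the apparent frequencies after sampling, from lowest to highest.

14.2 kHz, 22.9 kHz, 23.1 kHz

fs/2 = 29.95 kHz.
105.6 kHz mod fs = 45.7 kHz.
45.7 kHz > fs/2 = 29.95 kHz, folds to fs − 45.7 kHz = 14.2 kHz.
202.8 kHz mod fs = 23.1 kHz.
23.1 kHz ≤ fs/2 = 29.95 kHz, appears at 23.1 kHz.
165.5 kHz mod fs = 45.7 kHz.
45.7 kHz > fs/2 = 29.95 kHz, folds to fs − 45.7 kHz = 14.2 kHz.
262.5 kHz mod fs = 22.9 kHz.
22.9 kHz ≤ fs/2 = 29.95 kHz, appears at 22.9 kHz.
Distinct values: {14.2 kHz, 22.9 kHz, 23.1 kHz}.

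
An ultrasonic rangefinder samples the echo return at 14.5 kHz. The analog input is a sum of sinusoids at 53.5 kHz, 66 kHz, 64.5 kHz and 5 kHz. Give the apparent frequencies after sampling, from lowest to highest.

4.5 kHz, 5 kHz, 6.5 kHz

fs/2 = 7.25 kHz.
53.5 kHz mod fs = 10 kHz.
10 kHz > fs/2 = 7.25 kHz, folds to fs − 10 kHz = 4.5 kHz.
66 kHz mod fs = 8 kHz.
8 kHz > fs/2 = 7.25 kHz, folds to fs − 8 kHz = 6.5 kHz.
64.5 kHz mod fs = 6.5 kHz.
6.5 kHz ≤ fs/2 = 7.25 kHz, appears at 6.5 kHz.
5 kHz ≤ fs/2 = 7.25 kHz, passes unchanged.
Distinct values: {4.5 kHz, 5 kHz, 6.5 kHz}.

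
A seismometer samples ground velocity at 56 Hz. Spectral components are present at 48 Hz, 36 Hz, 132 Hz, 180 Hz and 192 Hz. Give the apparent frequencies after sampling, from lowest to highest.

8 Hz, 12 Hz, 20 Hz, 24 Hz

fs/2 = 28 Hz.
48 Hz > fs/2 = 28 Hz, folds to fs − 48 Hz = 8 Hz.
36 Hz > fs/2 = 28 Hz, folds to fs − 36 Hz = 20 Hz.
132 Hz mod fs = 20 Hz.
20 Hz ≤ fs/2 = 28 Hz, appears at 20 Hz.
180 Hz mod fs = 12 Hz.
12 Hz ≤ fs/2 = 28 Hz, appears at 12 Hz.
192 Hz mod fs = 24 Hz.
24 Hz ≤ fs/2 = 28 Hz, appears at 24 Hz.
Distinct values: {8 Hz, 12 Hz, 20 Hz, 24 Hz}.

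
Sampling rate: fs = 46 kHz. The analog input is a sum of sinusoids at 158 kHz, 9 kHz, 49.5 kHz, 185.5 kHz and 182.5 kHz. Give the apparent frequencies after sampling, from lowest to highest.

fs/2 = 23 kHz.
158 kHz mod fs = 20 kHz.
20 kHz ≤ fs/2 = 23 kHz, appears at 20 kHz.
9 kHz ≤ fs/2 = 23 kHz, passes unchanged.
49.5 kHz mod fs = 3.5 kHz.
3.5 kHz ≤ fs/2 = 23 kHz, appears at 3.5 kHz.
185.5 kHz mod fs = 1.5 kHz.
1.5 kHz ≤ fs/2 = 23 kHz, appears at 1.5 kHz.
182.5 kHz mod fs = 44.5 kHz.
44.5 kHz > fs/2 = 23 kHz, folds to fs − 44.5 kHz = 1.5 kHz.
Distinct values: {1.5 kHz, 3.5 kHz, 9 kHz, 20 kHz}.

1.5 kHz, 3.5 kHz, 9 kHz, 20 kHz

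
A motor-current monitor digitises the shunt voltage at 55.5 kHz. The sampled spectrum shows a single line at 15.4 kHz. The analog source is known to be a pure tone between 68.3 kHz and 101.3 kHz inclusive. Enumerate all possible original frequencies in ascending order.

70.9 kHz, 95.6 kHz

Frequencies that alias to 15.4 kHz are k·fs ± 15.4 kHz for integer k ≥ 0.
k=0: 15.4 kHz.
k=1: 40.1 kHz, 70.9 kHz.
k=2: 95.6 kHz, 126.4 kHz.
k=3: 151.1 kHz, 181.9 kHz.
Within [68.3 kHz, 101.3 kHz]: 70.9 kHz, 95.6 kHz.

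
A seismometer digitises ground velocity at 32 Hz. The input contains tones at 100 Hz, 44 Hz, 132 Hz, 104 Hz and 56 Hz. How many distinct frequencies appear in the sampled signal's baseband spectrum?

3

fs/2 = 16 Hz.
100 Hz mod fs = 4 Hz.
4 Hz ≤ fs/2 = 16 Hz, appears at 4 Hz.
44 Hz mod fs = 12 Hz.
12 Hz ≤ fs/2 = 16 Hz, appears at 12 Hz.
132 Hz mod fs = 4 Hz.
4 Hz ≤ fs/2 = 16 Hz, appears at 4 Hz.
104 Hz mod fs = 8 Hz.
8 Hz ≤ fs/2 = 16 Hz, appears at 8 Hz.
56 Hz mod fs = 24 Hz.
24 Hz > fs/2 = 16 Hz, folds to fs − 24 Hz = 8 Hz.
Distinct values: {4 Hz, 8 Hz, 12 Hz} → 3.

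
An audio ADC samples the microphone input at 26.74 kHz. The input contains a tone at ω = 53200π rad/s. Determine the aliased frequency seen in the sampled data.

0.14 kHz

ω = 53200π rad/s → f = ω/(2π) = 26600 Hz = 26.6 kHz.
26.6 kHz > fs/2 = 13.37 kHz, folds to fs − 26.6 kHz = 0.14 kHz.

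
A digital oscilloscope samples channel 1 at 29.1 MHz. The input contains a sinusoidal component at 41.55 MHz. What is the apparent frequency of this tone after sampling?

12.45 MHz

41.55 MHz mod fs = 12.45 MHz.
12.45 MHz ≤ fs/2 = 14.55 MHz, appears at 12.45 MHz.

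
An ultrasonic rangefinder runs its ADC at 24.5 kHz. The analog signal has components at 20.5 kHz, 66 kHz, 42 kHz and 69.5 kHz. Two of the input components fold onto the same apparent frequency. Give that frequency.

4 kHz

fs/2 = 12.25 kHz.
20.5 kHz > fs/2 = 12.25 kHz, folds to fs − 20.5 kHz = 4 kHz.
66 kHz mod fs = 17 kHz.
17 kHz > fs/2 = 12.25 kHz, folds to fs − 17 kHz = 7.5 kHz.
42 kHz mod fs = 17.5 kHz.
17.5 kHz > fs/2 = 12.25 kHz, folds to fs − 17.5 kHz = 7 kHz.
69.5 kHz mod fs = 20.5 kHz.
20.5 kHz > fs/2 = 12.25 kHz, folds to fs − 20.5 kHz = 4 kHz.
20.5 kHz and 69.5 kHz both map to 4 kHz.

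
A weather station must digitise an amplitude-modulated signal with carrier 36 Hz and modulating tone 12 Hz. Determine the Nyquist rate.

AM sidebands sit at fc ± fm = 24 Hz and 48 Hz.
Highest-frequency component: 48 Hz.
Nyquist rate = 2 × 48 Hz = 96 Hz.

96 Hz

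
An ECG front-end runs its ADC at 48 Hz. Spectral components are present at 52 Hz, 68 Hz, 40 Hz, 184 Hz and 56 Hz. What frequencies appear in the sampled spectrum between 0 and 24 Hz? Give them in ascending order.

fs/2 = 24 Hz.
52 Hz mod fs = 4 Hz.
4 Hz ≤ fs/2 = 24 Hz, appears at 4 Hz.
68 Hz mod fs = 20 Hz.
20 Hz ≤ fs/2 = 24 Hz, appears at 20 Hz.
40 Hz > fs/2 = 24 Hz, folds to fs − 40 Hz = 8 Hz.
184 Hz mod fs = 40 Hz.
40 Hz > fs/2 = 24 Hz, folds to fs − 40 Hz = 8 Hz.
56 Hz mod fs = 8 Hz.
8 Hz ≤ fs/2 = 24 Hz, appears at 8 Hz.
Distinct values: {4 Hz, 8 Hz, 20 Hz}.

4 Hz, 8 Hz, 20 Hz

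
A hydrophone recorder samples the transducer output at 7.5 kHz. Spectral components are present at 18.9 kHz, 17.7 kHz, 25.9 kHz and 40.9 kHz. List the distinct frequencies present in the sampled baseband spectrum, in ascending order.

2.7 kHz, 3.4 kHz, 3.6 kHz

fs/2 = 3.75 kHz.
18.9 kHz mod fs = 3.9 kHz.
3.9 kHz > fs/2 = 3.75 kHz, folds to fs − 3.9 kHz = 3.6 kHz.
17.7 kHz mod fs = 2.7 kHz.
2.7 kHz ≤ fs/2 = 3.75 kHz, appears at 2.7 kHz.
25.9 kHz mod fs = 3.4 kHz.
3.4 kHz ≤ fs/2 = 3.75 kHz, appears at 3.4 kHz.
40.9 kHz mod fs = 3.4 kHz.
3.4 kHz ≤ fs/2 = 3.75 kHz, appears at 3.4 kHz.
Distinct values: {2.7 kHz, 3.4 kHz, 3.6 kHz}.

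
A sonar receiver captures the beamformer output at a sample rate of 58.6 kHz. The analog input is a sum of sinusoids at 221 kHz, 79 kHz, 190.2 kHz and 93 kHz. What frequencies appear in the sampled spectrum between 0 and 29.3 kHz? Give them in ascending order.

13.4 kHz, 14.4 kHz, 20.4 kHz, 24.2 kHz

fs/2 = 29.3 kHz.
221 kHz mod fs = 45.2 kHz.
45.2 kHz > fs/2 = 29.3 kHz, folds to fs − 45.2 kHz = 13.4 kHz.
79 kHz mod fs = 20.4 kHz.
20.4 kHz ≤ fs/2 = 29.3 kHz, appears at 20.4 kHz.
190.2 kHz mod fs = 14.4 kHz.
14.4 kHz ≤ fs/2 = 29.3 kHz, appears at 14.4 kHz.
93 kHz mod fs = 34.4 kHz.
34.4 kHz > fs/2 = 29.3 kHz, folds to fs − 34.4 kHz = 24.2 kHz.
Distinct values: {13.4 kHz, 14.4 kHz, 20.4 kHz, 24.2 kHz}.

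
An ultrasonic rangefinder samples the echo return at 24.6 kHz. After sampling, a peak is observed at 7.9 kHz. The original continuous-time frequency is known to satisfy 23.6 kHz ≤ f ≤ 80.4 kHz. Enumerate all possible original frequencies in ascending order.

32.5 kHz, 41.3 kHz, 57.1 kHz, 65.9 kHz

Frequencies that alias to 7.9 kHz are k·fs ± 7.9 kHz for integer k ≥ 0.
k=0: 7.9 kHz.
k=1: 16.7 kHz, 32.5 kHz.
k=2: 41.3 kHz, 57.1 kHz.
k=3: 65.9 kHz, 81.7 kHz.
k=4: 90.5 kHz, 106.3 kHz.
Within [23.6 kHz, 80.4 kHz]: 32.5 kHz, 41.3 kHz, 57.1 kHz, 65.9 kHz.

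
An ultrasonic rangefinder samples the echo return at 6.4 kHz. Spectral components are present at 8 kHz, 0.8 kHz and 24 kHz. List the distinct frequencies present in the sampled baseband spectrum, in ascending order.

0.8 kHz, 1.6 kHz

fs/2 = 3.2 kHz.
8 kHz mod fs = 1.6 kHz.
1.6 kHz ≤ fs/2 = 3.2 kHz, appears at 1.6 kHz.
0.8 kHz ≤ fs/2 = 3.2 kHz, passes unchanged.
24 kHz mod fs = 4.8 kHz.
4.8 kHz > fs/2 = 3.2 kHz, folds to fs − 4.8 kHz = 1.6 kHz.
Distinct values: {0.8 kHz, 1.6 kHz}.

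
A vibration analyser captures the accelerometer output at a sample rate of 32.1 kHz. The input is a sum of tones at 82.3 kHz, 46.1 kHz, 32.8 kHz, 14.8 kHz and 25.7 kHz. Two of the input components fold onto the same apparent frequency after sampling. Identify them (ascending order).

46.1 kHz, 82.3 kHz

fs/2 = 16.05 kHz.
82.3 kHz mod fs = 18.1 kHz.
18.1 kHz > fs/2 = 16.05 kHz, folds to fs − 18.1 kHz = 14 kHz.
46.1 kHz mod fs = 14 kHz.
14 kHz ≤ fs/2 = 16.05 kHz, appears at 14 kHz.
32.8 kHz mod fs = 0.7 kHz.
0.7 kHz ≤ fs/2 = 16.05 kHz, appears at 0.7 kHz.
14.8 kHz ≤ fs/2 = 16.05 kHz, passes unchanged.
25.7 kHz > fs/2 = 16.05 kHz, folds to fs − 25.7 kHz = 6.4 kHz.
46.1 kHz and 82.3 kHz both map to 14 kHz.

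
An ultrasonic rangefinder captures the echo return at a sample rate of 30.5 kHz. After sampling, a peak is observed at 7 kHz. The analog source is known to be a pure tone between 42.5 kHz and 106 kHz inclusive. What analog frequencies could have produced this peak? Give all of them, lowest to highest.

Frequencies that alias to 7 kHz are k·fs ± 7 kHz for integer k ≥ 0.
k=0: 7 kHz.
k=1: 23.5 kHz, 37.5 kHz.
k=2: 54 kHz, 68 kHz.
k=3: 84.5 kHz, 98.5 kHz.
k=4: 115 kHz, 129 kHz.
Within [42.5 kHz, 106 kHz]: 54 kHz, 68 kHz, 84.5 kHz, 98.5 kHz.

54 kHz, 68 kHz, 84.5 kHz, 98.5 kHz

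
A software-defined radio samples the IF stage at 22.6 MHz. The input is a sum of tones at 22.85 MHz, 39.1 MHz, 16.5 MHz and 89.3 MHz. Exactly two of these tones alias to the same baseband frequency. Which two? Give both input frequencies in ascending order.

fs/2 = 11.3 MHz.
22.85 MHz mod fs = 0.25 MHz.
0.25 MHz ≤ fs/2 = 11.3 MHz, appears at 0.25 MHz.
39.1 MHz mod fs = 16.5 MHz.
16.5 MHz > fs/2 = 11.3 MHz, folds to fs − 16.5 MHz = 6.1 MHz.
16.5 MHz > fs/2 = 11.3 MHz, folds to fs − 16.5 MHz = 6.1 MHz.
89.3 MHz mod fs = 21.5 MHz.
21.5 MHz > fs/2 = 11.3 MHz, folds to fs − 21.5 MHz = 1.1 MHz.
16.5 MHz and 39.1 MHz both map to 6.1 MHz.

16.5 MHz, 39.1 MHz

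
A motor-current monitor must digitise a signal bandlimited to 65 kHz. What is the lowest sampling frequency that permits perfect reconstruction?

130 kHz

Nyquist rate = 2 × 65 kHz = 130 kHz.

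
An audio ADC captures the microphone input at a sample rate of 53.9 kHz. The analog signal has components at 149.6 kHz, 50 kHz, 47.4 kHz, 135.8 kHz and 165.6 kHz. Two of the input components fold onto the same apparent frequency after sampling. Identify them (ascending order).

50 kHz, 165.6 kHz

fs/2 = 26.95 kHz.
149.6 kHz mod fs = 41.8 kHz.
41.8 kHz > fs/2 = 26.95 kHz, folds to fs − 41.8 kHz = 12.1 kHz.
50 kHz > fs/2 = 26.95 kHz, folds to fs − 50 kHz = 3.9 kHz.
47.4 kHz > fs/2 = 26.95 kHz, folds to fs − 47.4 kHz = 6.5 kHz.
135.8 kHz mod fs = 28 kHz.
28 kHz > fs/2 = 26.95 kHz, folds to fs − 28 kHz = 25.9 kHz.
165.6 kHz mod fs = 3.9 kHz.
3.9 kHz ≤ fs/2 = 26.95 kHz, appears at 3.9 kHz.
50 kHz and 165.6 kHz both map to 3.9 kHz.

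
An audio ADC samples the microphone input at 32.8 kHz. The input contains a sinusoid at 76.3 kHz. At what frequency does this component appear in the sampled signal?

76.3 kHz mod fs = 10.7 kHz.
10.7 kHz ≤ fs/2 = 16.4 kHz, appears at 10.7 kHz.

10.7 kHz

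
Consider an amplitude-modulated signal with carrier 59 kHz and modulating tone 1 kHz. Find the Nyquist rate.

AM sidebands sit at fc ± fm = 58 kHz and 60 kHz.
Highest-frequency component: 60 kHz.
Nyquist rate = 2 × 60 kHz = 120 kHz.

120 kHz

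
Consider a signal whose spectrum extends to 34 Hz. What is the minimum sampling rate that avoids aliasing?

Nyquist rate = 2 × 34 Hz = 68 Hz.

68 Hz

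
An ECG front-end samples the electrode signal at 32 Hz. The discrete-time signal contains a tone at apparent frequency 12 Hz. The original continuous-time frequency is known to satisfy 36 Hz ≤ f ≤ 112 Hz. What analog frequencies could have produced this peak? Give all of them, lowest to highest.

44 Hz, 52 Hz, 76 Hz, 84 Hz, 108 Hz

Frequencies that alias to 12 Hz are k·fs ± 12 Hz for integer k ≥ 0.
k=0: 12 Hz.
k=1: 20 Hz, 44 Hz.
k=2: 52 Hz, 76 Hz.
k=3: 84 Hz, 108 Hz.
k=4: 116 Hz, 140 Hz.
Within [36 Hz, 112 Hz]: 44 Hz, 52 Hz, 76 Hz, 84 Hz, 108 Hz.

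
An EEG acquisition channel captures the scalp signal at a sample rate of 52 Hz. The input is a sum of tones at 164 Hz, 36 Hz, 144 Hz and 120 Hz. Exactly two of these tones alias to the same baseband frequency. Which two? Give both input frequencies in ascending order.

36 Hz, 120 Hz

fs/2 = 26 Hz.
164 Hz mod fs = 8 Hz.
8 Hz ≤ fs/2 = 26 Hz, appears at 8 Hz.
36 Hz > fs/2 = 26 Hz, folds to fs − 36 Hz = 16 Hz.
144 Hz mod fs = 40 Hz.
40 Hz > fs/2 = 26 Hz, folds to fs − 40 Hz = 12 Hz.
120 Hz mod fs = 16 Hz.
16 Hz ≤ fs/2 = 26 Hz, appears at 16 Hz.
36 Hz and 120 Hz both map to 16 Hz.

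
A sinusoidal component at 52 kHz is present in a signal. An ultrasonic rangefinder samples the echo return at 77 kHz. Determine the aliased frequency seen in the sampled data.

52 kHz > fs/2 = 38.5 kHz, folds to fs − 52 kHz = 25 kHz.

25 kHz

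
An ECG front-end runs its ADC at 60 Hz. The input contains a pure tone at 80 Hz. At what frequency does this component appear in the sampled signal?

20 Hz

80 Hz mod fs = 20 Hz.
20 Hz ≤ fs/2 = 30 Hz, appears at 20 Hz.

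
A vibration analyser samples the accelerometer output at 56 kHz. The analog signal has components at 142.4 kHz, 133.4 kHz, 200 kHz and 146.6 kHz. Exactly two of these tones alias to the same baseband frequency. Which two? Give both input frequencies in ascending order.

fs/2 = 28 kHz.
142.4 kHz mod fs = 30.4 kHz.
30.4 kHz > fs/2 = 28 kHz, folds to fs − 30.4 kHz = 25.6 kHz.
133.4 kHz mod fs = 21.4 kHz.
21.4 kHz ≤ fs/2 = 28 kHz, appears at 21.4 kHz.
200 kHz mod fs = 32 kHz.
32 kHz > fs/2 = 28 kHz, folds to fs − 32 kHz = 24 kHz.
146.6 kHz mod fs = 34.6 kHz.
34.6 kHz > fs/2 = 28 kHz, folds to fs − 34.6 kHz = 21.4 kHz.
133.4 kHz and 146.6 kHz both map to 21.4 kHz.

133.4 kHz, 146.6 kHz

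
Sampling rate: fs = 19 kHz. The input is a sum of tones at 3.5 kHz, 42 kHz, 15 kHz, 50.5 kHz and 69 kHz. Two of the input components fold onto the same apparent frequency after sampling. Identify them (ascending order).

fs/2 = 9.5 kHz.
3.5 kHz ≤ fs/2 = 9.5 kHz, passes unchanged.
42 kHz mod fs = 4 kHz.
4 kHz ≤ fs/2 = 9.5 kHz, appears at 4 kHz.
15 kHz > fs/2 = 9.5 kHz, folds to fs − 15 kHz = 4 kHz.
50.5 kHz mod fs = 12.5 kHz.
12.5 kHz > fs/2 = 9.5 kHz, folds to fs − 12.5 kHz = 6.5 kHz.
69 kHz mod fs = 12 kHz.
12 kHz > fs/2 = 9.5 kHz, folds to fs − 12 kHz = 7 kHz.
15 kHz and 42 kHz both map to 4 kHz.

15 kHz, 42 kHz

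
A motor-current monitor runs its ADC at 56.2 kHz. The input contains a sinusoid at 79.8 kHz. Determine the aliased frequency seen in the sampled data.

23.6 kHz

79.8 kHz mod fs = 23.6 kHz.
23.6 kHz ≤ fs/2 = 28.1 kHz, appears at 23.6 kHz.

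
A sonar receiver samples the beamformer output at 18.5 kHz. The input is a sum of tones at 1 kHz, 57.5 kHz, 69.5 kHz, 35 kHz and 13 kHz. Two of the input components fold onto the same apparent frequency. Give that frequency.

2 kHz

fs/2 = 9.25 kHz.
1 kHz ≤ fs/2 = 9.25 kHz, passes unchanged.
57.5 kHz mod fs = 2 kHz.
2 kHz ≤ fs/2 = 9.25 kHz, appears at 2 kHz.
69.5 kHz mod fs = 14 kHz.
14 kHz > fs/2 = 9.25 kHz, folds to fs − 14 kHz = 4.5 kHz.
35 kHz mod fs = 16.5 kHz.
16.5 kHz > fs/2 = 9.25 kHz, folds to fs − 16.5 kHz = 2 kHz.
13 kHz > fs/2 = 9.25 kHz, folds to fs − 13 kHz = 5.5 kHz.
35 kHz and 57.5 kHz both map to 2 kHz.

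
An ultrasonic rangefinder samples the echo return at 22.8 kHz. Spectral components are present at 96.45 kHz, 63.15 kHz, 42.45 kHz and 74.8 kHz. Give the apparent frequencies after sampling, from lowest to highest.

fs/2 = 11.4 kHz.
96.45 kHz mod fs = 5.25 kHz.
5.25 kHz ≤ fs/2 = 11.4 kHz, appears at 5.25 kHz.
63.15 kHz mod fs = 17.55 kHz.
17.55 kHz > fs/2 = 11.4 kHz, folds to fs − 17.55 kHz = 5.25 kHz.
42.45 kHz mod fs = 19.65 kHz.
19.65 kHz > fs/2 = 11.4 kHz, folds to fs − 19.65 kHz = 3.15 kHz.
74.8 kHz mod fs = 6.4 kHz.
6.4 kHz ≤ fs/2 = 11.4 kHz, appears at 6.4 kHz.
Distinct values: {3.15 kHz, 5.25 kHz, 6.4 kHz}.

3.15 kHz, 5.25 kHz, 6.4 kHz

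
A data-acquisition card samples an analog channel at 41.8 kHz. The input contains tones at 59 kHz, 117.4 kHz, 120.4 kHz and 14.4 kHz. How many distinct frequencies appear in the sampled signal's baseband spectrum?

4

fs/2 = 20.9 kHz.
59 kHz mod fs = 17.2 kHz.
17.2 kHz ≤ fs/2 = 20.9 kHz, appears at 17.2 kHz.
117.4 kHz mod fs = 33.8 kHz.
33.8 kHz > fs/2 = 20.9 kHz, folds to fs − 33.8 kHz = 8 kHz.
120.4 kHz mod fs = 36.8 kHz.
36.8 kHz > fs/2 = 20.9 kHz, folds to fs − 36.8 kHz = 5 kHz.
14.4 kHz ≤ fs/2 = 20.9 kHz, passes unchanged.
Distinct values: {5 kHz, 8 kHz, 14.4 kHz, 17.2 kHz} → 4.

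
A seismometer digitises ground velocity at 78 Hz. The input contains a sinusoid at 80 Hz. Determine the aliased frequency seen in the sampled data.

2 Hz

80 Hz mod fs = 2 Hz.
2 Hz ≤ fs/2 = 39 Hz, appears at 2 Hz.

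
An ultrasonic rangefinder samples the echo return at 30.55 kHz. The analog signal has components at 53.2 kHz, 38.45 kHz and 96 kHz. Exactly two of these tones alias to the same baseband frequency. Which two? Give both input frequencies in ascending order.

fs/2 = 15.275 kHz.
53.2 kHz mod fs = 22.65 kHz.
22.65 kHz > fs/2 = 15.275 kHz, folds to fs − 22.65 kHz = 7.9 kHz.
38.45 kHz mod fs = 7.9 kHz.
7.9 kHz ≤ fs/2 = 15.275 kHz, appears at 7.9 kHz.
96 kHz mod fs = 4.35 kHz.
4.35 kHz ≤ fs/2 = 15.275 kHz, appears at 4.35 kHz.
38.45 kHz and 53.2 kHz both map to 7.9 kHz.

38.45 kHz, 53.2 kHz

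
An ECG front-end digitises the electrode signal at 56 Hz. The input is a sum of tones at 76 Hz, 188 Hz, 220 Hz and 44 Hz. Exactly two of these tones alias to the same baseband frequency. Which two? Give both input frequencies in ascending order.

fs/2 = 28 Hz.
76 Hz mod fs = 20 Hz.
20 Hz ≤ fs/2 = 28 Hz, appears at 20 Hz.
188 Hz mod fs = 20 Hz.
20 Hz ≤ fs/2 = 28 Hz, appears at 20 Hz.
220 Hz mod fs = 52 Hz.
52 Hz > fs/2 = 28 Hz, folds to fs − 52 Hz = 4 Hz.
44 Hz > fs/2 = 28 Hz, folds to fs − 44 Hz = 12 Hz.
76 Hz and 188 Hz both map to 20 Hz.

76 Hz, 188 Hz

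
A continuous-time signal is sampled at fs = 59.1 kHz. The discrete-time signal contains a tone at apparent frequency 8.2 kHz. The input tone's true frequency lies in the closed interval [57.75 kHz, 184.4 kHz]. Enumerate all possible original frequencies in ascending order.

67.3 kHz, 110 kHz, 126.4 kHz, 169.1 kHz

Frequencies that alias to 8.2 kHz are k·fs ± 8.2 kHz for integer k ≥ 0.
k=0: 8.2 kHz.
k=1: 50.9 kHz, 67.3 kHz.
k=2: 110 kHz, 126.4 kHz.
k=3: 169.1 kHz, 185.5 kHz.
k=4: 228.2 kHz, 244.6 kHz.
Within [57.75 kHz, 184.4 kHz]: 67.3 kHz, 110 kHz, 126.4 kHz, 169.1 kHz.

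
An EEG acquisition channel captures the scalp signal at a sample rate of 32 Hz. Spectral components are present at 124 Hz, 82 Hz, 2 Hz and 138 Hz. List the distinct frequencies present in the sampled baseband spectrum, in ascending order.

fs/2 = 16 Hz.
124 Hz mod fs = 28 Hz.
28 Hz > fs/2 = 16 Hz, folds to fs − 28 Hz = 4 Hz.
82 Hz mod fs = 18 Hz.
18 Hz > fs/2 = 16 Hz, folds to fs − 18 Hz = 14 Hz.
2 Hz ≤ fs/2 = 16 Hz, passes unchanged.
138 Hz mod fs = 10 Hz.
10 Hz ≤ fs/2 = 16 Hz, appears at 10 Hz.
Distinct values: {2 Hz, 4 Hz, 10 Hz, 14 Hz}.

2 Hz, 4 Hz, 10 Hz, 14 Hz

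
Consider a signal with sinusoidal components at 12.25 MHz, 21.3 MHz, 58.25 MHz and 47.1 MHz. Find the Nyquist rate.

116.5 MHz

Highest-frequency component: 58.25 MHz.
Nyquist rate = 2 × 58.25 MHz = 116.5 MHz.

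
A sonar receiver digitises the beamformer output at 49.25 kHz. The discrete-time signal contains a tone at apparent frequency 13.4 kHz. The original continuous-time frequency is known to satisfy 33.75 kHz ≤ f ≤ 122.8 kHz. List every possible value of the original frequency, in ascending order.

Frequencies that alias to 13.4 kHz are k·fs ± 13.4 kHz for integer k ≥ 0.
k=0: 13.4 kHz.
k=1: 35.85 kHz, 62.65 kHz.
k=2: 85.1 kHz, 111.9 kHz.
k=3: 134.35 kHz, 161.15 kHz.
Within [33.75 kHz, 122.8 kHz]: 35.85 kHz, 62.65 kHz, 85.1 kHz, 111.9 kHz.

35.85 kHz, 62.65 kHz, 85.1 kHz, 111.9 kHz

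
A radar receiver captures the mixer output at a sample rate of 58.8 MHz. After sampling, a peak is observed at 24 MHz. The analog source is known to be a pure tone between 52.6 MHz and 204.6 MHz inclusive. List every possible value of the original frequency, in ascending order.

Frequencies that alias to 24 MHz are k·fs ± 24 MHz for integer k ≥ 0.
k=0: 24 MHz.
k=1: 34.8 MHz, 82.8 MHz.
k=2: 93.6 MHz, 141.6 MHz.
k=3: 152.4 MHz, 200.4 MHz.
k=4: 211.2 MHz, 259.2 MHz.
Within [52.6 MHz, 204.6 MHz]: 82.8 MHz, 93.6 MHz, 141.6 MHz, 152.4 MHz, 200.4 MHz.

82.8 MHz, 93.6 MHz, 141.6 MHz, 152.4 MHz, 200.4 MHz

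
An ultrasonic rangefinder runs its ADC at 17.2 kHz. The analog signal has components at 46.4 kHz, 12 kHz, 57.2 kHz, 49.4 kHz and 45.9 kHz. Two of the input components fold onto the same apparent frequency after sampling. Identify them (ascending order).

12 kHz, 46.4 kHz

fs/2 = 8.6 kHz.
46.4 kHz mod fs = 12 kHz.
12 kHz > fs/2 = 8.6 kHz, folds to fs − 12 kHz = 5.2 kHz.
12 kHz > fs/2 = 8.6 kHz, folds to fs − 12 kHz = 5.2 kHz.
57.2 kHz mod fs = 5.6 kHz.
5.6 kHz ≤ fs/2 = 8.6 kHz, appears at 5.6 kHz.
49.4 kHz mod fs = 15 kHz.
15 kHz > fs/2 = 8.6 kHz, folds to fs − 15 kHz = 2.2 kHz.
45.9 kHz mod fs = 11.5 kHz.
11.5 kHz > fs/2 = 8.6 kHz, folds to fs − 11.5 kHz = 5.7 kHz.
12 kHz and 46.4 kHz both map to 5.2 kHz.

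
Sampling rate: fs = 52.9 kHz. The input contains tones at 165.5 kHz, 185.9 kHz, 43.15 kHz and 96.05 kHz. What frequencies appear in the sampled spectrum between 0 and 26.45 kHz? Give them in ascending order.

fs/2 = 26.45 kHz.
165.5 kHz mod fs = 6.8 kHz.
6.8 kHz ≤ fs/2 = 26.45 kHz, appears at 6.8 kHz.
185.9 kHz mod fs = 27.2 kHz.
27.2 kHz > fs/2 = 26.45 kHz, folds to fs − 27.2 kHz = 25.7 kHz.
43.15 kHz > fs/2 = 26.45 kHz, folds to fs − 43.15 kHz = 9.75 kHz.
96.05 kHz mod fs = 43.15 kHz.
43.15 kHz > fs/2 = 26.45 kHz, folds to fs − 43.15 kHz = 9.75 kHz.
Distinct values: {6.8 kHz, 9.75 kHz, 25.7 kHz}.

6.8 kHz, 9.75 kHz, 25.7 kHz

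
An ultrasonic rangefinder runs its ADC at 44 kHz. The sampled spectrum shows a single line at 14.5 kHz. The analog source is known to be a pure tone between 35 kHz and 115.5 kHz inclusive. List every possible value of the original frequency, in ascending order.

58.5 kHz, 73.5 kHz, 102.5 kHz

Frequencies that alias to 14.5 kHz are k·fs ± 14.5 kHz for integer k ≥ 0.
k=0: 14.5 kHz.
k=1: 29.5 kHz, 58.5 kHz.
k=2: 73.5 kHz, 102.5 kHz.
k=3: 117.5 kHz, 146.5 kHz.
Within [35 kHz, 115.5 kHz]: 58.5 kHz, 73.5 kHz, 102.5 kHz.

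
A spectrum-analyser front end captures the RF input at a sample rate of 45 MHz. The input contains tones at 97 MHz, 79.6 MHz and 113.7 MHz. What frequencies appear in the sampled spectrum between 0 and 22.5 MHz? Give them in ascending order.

fs/2 = 22.5 MHz.
97 MHz mod fs = 7 MHz.
7 MHz ≤ fs/2 = 22.5 MHz, appears at 7 MHz.
79.6 MHz mod fs = 34.6 MHz.
34.6 MHz > fs/2 = 22.5 MHz, folds to fs − 34.6 MHz = 10.4 MHz.
113.7 MHz mod fs = 23.7 MHz.
23.7 MHz > fs/2 = 22.5 MHz, folds to fs − 23.7 MHz = 21.3 MHz.
Distinct values: {7 MHz, 10.4 MHz, 21.3 MHz}.

7 MHz, 10.4 MHz, 21.3 MHz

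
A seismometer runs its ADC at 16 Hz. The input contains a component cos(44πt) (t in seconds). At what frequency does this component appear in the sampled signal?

6 Hz

ω = 44π rad/s → f = ω/(2π) = 22 Hz.
22 Hz mod fs = 6 Hz.
6 Hz ≤ fs/2 = 8 Hz, appears at 6 Hz.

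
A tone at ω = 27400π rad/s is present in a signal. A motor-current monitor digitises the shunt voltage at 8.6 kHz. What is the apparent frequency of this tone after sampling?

ω = 27400π rad/s → f = ω/(2π) = 13700 Hz = 13.7 kHz.
13.7 kHz mod fs = 5.1 kHz.
5.1 kHz > fs/2 = 4.3 kHz, folds to fs − 5.1 kHz = 3.5 kHz.

3.5 kHz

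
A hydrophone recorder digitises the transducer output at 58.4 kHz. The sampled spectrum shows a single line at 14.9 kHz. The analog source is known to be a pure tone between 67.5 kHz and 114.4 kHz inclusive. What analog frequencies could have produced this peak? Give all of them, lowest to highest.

73.3 kHz, 101.9 kHz

Frequencies that alias to 14.9 kHz are k·fs ± 14.9 kHz for integer k ≥ 0.
k=0: 14.9 kHz.
k=1: 43.5 kHz, 73.3 kHz.
k=2: 101.9 kHz, 131.7 kHz.
k=3: 160.3 kHz, 190.1 kHz.
Within [67.5 kHz, 114.4 kHz]: 73.3 kHz, 101.9 kHz.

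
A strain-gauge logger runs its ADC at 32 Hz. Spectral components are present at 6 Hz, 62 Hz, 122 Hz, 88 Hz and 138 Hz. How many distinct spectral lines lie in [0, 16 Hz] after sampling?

fs/2 = 16 Hz.
6 Hz ≤ fs/2 = 16 Hz, passes unchanged.
62 Hz mod fs = 30 Hz.
30 Hz > fs/2 = 16 Hz, folds to fs − 30 Hz = 2 Hz.
122 Hz mod fs = 26 Hz.
26 Hz > fs/2 = 16 Hz, folds to fs − 26 Hz = 6 Hz.
88 Hz mod fs = 24 Hz.
24 Hz > fs/2 = 16 Hz, folds to fs − 24 Hz = 8 Hz.
138 Hz mod fs = 10 Hz.
10 Hz ≤ fs/2 = 16 Hz, appears at 10 Hz.
Distinct values: {2 Hz, 6 Hz, 8 Hz, 10 Hz} → 4.

4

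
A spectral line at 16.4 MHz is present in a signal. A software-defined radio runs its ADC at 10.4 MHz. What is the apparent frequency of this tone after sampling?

16.4 MHz mod fs = 6 MHz.
6 MHz > fs/2 = 5.2 MHz, folds to fs − 6 MHz = 4.4 MHz.

4.4 MHz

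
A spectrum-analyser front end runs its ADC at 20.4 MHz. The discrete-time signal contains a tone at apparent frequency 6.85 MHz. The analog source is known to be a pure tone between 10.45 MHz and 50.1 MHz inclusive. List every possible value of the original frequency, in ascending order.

13.55 MHz, 27.25 MHz, 33.95 MHz, 47.65 MHz

Frequencies that alias to 6.85 MHz are k·fs ± 6.85 MHz for integer k ≥ 0.
k=0: 6.85 MHz.
k=1: 13.55 MHz, 27.25 MHz.
k=2: 33.95 MHz, 47.65 MHz.
k=3: 54.35 MHz, 68.05 MHz.
Within [10.45 MHz, 50.1 MHz]: 13.55 MHz, 27.25 MHz, 33.95 MHz, 47.65 MHz.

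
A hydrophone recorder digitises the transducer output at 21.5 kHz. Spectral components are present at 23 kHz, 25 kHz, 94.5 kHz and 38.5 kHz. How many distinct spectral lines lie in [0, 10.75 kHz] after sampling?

fs/2 = 10.75 kHz.
23 kHz mod fs = 1.5 kHz.
1.5 kHz ≤ fs/2 = 10.75 kHz, appears at 1.5 kHz.
25 kHz mod fs = 3.5 kHz.
3.5 kHz ≤ fs/2 = 10.75 kHz, appears at 3.5 kHz.
94.5 kHz mod fs = 8.5 kHz.
8.5 kHz ≤ fs/2 = 10.75 kHz, appears at 8.5 kHz.
38.5 kHz mod fs = 17 kHz.
17 kHz > fs/2 = 10.75 kHz, folds to fs − 17 kHz = 4.5 kHz.
Distinct values: {1.5 kHz, 3.5 kHz, 4.5 kHz, 8.5 kHz} → 4.

4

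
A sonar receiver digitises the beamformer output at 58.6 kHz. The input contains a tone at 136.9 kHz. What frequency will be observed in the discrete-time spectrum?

19.7 kHz

136.9 kHz mod fs = 19.7 kHz.
19.7 kHz ≤ fs/2 = 29.3 kHz, appears at 19.7 kHz.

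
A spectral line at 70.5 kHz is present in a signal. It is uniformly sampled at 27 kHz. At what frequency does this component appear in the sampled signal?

10.5 kHz

70.5 kHz mod fs = 16.5 kHz.
16.5 kHz > fs/2 = 13.5 kHz, folds to fs − 16.5 kHz = 10.5 kHz.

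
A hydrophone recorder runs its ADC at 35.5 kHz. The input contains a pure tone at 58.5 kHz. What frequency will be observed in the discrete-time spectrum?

58.5 kHz mod fs = 23 kHz.
23 kHz > fs/2 = 17.75 kHz, folds to fs − 23 kHz = 12.5 kHz.

12.5 kHz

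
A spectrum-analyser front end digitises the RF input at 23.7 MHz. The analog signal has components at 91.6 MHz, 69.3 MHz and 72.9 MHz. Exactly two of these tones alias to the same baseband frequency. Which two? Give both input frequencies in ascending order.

69.3 MHz, 72.9 MHz

fs/2 = 11.85 MHz.
91.6 MHz mod fs = 20.5 MHz.
20.5 MHz > fs/2 = 11.85 MHz, folds to fs − 20.5 MHz = 3.2 MHz.
69.3 MHz mod fs = 21.9 MHz.
21.9 MHz > fs/2 = 11.85 MHz, folds to fs − 21.9 MHz = 1.8 MHz.
72.9 MHz mod fs = 1.8 MHz.
1.8 MHz ≤ fs/2 = 11.85 MHz, appears at 1.8 MHz.
69.3 MHz and 72.9 MHz both map to 1.8 MHz.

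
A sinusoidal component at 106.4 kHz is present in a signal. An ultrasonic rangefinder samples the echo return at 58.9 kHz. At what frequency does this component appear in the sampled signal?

11.4 kHz

106.4 kHz mod fs = 47.5 kHz.
47.5 kHz > fs/2 = 29.45 kHz, folds to fs − 47.5 kHz = 11.4 kHz.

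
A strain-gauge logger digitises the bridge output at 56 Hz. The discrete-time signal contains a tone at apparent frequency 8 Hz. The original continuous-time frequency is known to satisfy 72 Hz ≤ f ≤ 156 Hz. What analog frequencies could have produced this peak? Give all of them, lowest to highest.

Frequencies that alias to 8 Hz are k·fs ± 8 Hz for integer k ≥ 0.
k=0: 8 Hz.
k=1: 48 Hz, 64 Hz.
k=2: 104 Hz, 120 Hz.
k=3: 160 Hz, 176 Hz.
Within [72 Hz, 156 Hz]: 104 Hz, 120 Hz.

104 Hz, 120 Hz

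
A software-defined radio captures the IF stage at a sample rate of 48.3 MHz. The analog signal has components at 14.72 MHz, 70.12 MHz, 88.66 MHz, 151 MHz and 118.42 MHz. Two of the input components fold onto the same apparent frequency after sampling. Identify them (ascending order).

fs/2 = 24.15 MHz.
14.72 MHz ≤ fs/2 = 24.15 MHz, passes unchanged.
70.12 MHz mod fs = 21.82 MHz.
21.82 MHz ≤ fs/2 = 24.15 MHz, appears at 21.82 MHz.
88.66 MHz mod fs = 40.36 MHz.
40.36 MHz > fs/2 = 24.15 MHz, folds to fs − 40.36 MHz = 7.94 MHz.
151 MHz mod fs = 6.1 MHz.
6.1 MHz ≤ fs/2 = 24.15 MHz, appears at 6.1 MHz.
118.42 MHz mod fs = 21.82 MHz.
21.82 MHz ≤ fs/2 = 24.15 MHz, appears at 21.82 MHz.
70.12 MHz and 118.42 MHz both map to 21.82 MHz.

70.12 MHz, 118.42 MHz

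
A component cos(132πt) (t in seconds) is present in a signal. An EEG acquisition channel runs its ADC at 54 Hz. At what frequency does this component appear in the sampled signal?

ω = 132π rad/s → f = ω/(2π) = 66 Hz.
66 Hz mod fs = 12 Hz.
12 Hz ≤ fs/2 = 27 Hz, appears at 12 Hz.

12 Hz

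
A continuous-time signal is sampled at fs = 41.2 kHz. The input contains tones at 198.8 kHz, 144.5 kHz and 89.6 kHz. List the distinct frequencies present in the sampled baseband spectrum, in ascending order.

7.2 kHz, 20.3 kHz

fs/2 = 20.6 kHz.
198.8 kHz mod fs = 34 kHz.
34 kHz > fs/2 = 20.6 kHz, folds to fs − 34 kHz = 7.2 kHz.
144.5 kHz mod fs = 20.9 kHz.
20.9 kHz > fs/2 = 20.6 kHz, folds to fs − 20.9 kHz = 20.3 kHz.
89.6 kHz mod fs = 7.2 kHz.
7.2 kHz ≤ fs/2 = 20.6 kHz, appears at 7.2 kHz.
Distinct values: {7.2 kHz, 20.3 kHz}.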